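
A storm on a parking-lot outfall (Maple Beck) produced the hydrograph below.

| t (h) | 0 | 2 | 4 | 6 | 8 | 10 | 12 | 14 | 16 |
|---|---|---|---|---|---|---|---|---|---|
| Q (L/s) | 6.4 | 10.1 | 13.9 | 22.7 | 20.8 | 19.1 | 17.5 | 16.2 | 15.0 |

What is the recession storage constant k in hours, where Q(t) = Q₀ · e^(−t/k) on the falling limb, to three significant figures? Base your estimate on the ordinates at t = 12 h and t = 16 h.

k ≈ 25.9 h

On the falling limb, Q drops from 17.5 to 15.0 L/s between t = 12 h and t = 16 h (Δt = 4 h).
k = −Δt / ln(Q₂/Q₁) = −4 / ln(15.0/17.5) = 25.9 h.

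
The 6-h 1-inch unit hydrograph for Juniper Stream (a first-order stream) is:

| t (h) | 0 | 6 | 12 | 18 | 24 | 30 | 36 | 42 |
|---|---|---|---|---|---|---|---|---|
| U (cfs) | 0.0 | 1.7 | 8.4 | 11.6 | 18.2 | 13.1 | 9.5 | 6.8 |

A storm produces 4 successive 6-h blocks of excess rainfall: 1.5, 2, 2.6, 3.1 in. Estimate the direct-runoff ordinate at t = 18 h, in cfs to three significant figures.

Q ≈ 38.6 cfs

By discrete convolution, Q_j = Σ (P_i / 1 in) · U_{j−i}.
At t = 18 h (j=3): Q = (1.5/1)·11.6 + (2/1)·8.4 + (2.6/1)·1.7 + (3.1/1)·0.0 = 38.6 cfs.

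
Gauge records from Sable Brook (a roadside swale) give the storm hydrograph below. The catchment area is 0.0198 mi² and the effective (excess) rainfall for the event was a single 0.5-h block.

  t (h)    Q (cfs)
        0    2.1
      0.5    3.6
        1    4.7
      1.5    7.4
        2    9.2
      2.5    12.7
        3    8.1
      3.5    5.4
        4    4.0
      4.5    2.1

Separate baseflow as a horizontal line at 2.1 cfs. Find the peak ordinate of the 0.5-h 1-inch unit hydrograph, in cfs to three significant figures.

Direct runoff: 0.0, 1.5, 2.6, 5.3, 7.1, 10.6, 6.0, 3.3, 1.9, 0.0 cfs; ΣQ_DR = 38.30 cfs, peak = 10.6 cfs.
Runoff depth d = ΣQ_DR·Δt / A = 38.30 × 1800 / (0.0198 mi²) = 1.499 in.
The 1-inch UH is the DRH scaled by (1 in)/d, so U_p = 10.6 × 1/1.499 = 7.07 cfs.

U_p ≈ 7.07 cfs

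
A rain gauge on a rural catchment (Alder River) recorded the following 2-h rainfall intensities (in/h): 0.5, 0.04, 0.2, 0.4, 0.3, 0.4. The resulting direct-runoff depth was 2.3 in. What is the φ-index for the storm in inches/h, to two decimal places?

φ ≈ 0.13 in/h

Only the 5 blocks with intensity above φ contribute runoff: 0.5, 0.2, 0.4, 0.3, 0.4 in/h.
Σ(I−φ)·Δt = d  ⇒  (0.5+0.2+0.4+0.3+0.4 − 5φ)·2 = 2.3
φ = (1.800 − 2.3/2) / 5 = 0.13 in/h.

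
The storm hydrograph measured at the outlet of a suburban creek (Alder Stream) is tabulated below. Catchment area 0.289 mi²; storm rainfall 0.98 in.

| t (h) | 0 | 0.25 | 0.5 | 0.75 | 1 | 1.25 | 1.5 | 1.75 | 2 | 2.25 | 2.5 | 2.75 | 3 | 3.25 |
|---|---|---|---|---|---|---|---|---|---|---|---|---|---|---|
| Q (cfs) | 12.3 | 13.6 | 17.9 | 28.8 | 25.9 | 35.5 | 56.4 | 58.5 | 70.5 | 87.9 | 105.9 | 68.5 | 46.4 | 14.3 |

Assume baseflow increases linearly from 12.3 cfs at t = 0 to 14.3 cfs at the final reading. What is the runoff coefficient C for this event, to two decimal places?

C ≈ 0.62

ΣQ_DR = 456.2 cfs; V = ΣQ_DR·Δt = 4.106 × 10^5 ft³.
Runoff depth d = V / A = 0.6115 in.
C = d / P = 0.6115 / 0.98 = 0.62.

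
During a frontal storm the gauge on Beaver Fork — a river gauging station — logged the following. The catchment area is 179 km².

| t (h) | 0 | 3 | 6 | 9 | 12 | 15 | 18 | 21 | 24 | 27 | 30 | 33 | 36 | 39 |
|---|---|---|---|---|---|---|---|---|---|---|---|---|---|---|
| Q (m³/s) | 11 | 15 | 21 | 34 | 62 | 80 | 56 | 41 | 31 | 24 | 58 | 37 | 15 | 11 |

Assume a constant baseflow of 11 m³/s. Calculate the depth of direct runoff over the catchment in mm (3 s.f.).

d ≈ 20.6 mm

Direct runoff: 0.0, 4.0, 10.0, 23.0, 51.0, 69.0, 45.0, 30.0, 20.0, 13.0, 47.0, 26.0, 4.0, 0.0 m³/s; ΣQ_DR = 342.0 m³/s.
V = ΣQ_DR · Δt = 342.0 × 10800 s = 3.694 × 10^6 m³.
Over A = 179 km², depth = V / A = 20.6 mm.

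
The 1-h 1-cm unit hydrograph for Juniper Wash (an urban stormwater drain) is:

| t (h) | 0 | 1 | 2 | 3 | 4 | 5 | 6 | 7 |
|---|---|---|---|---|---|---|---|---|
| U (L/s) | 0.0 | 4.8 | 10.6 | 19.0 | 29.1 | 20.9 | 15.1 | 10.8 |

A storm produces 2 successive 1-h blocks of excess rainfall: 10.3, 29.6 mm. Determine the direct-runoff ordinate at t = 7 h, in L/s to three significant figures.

By discrete convolution, Q_j = Σ (P_i / 10 mm) · U_{j−i}.
At t = 7 h (j=7): Q = (10.3/10)·10.8 + (29.6/10)·15.1 = 55.8 L/s.

Q ≈ 55.8 L/s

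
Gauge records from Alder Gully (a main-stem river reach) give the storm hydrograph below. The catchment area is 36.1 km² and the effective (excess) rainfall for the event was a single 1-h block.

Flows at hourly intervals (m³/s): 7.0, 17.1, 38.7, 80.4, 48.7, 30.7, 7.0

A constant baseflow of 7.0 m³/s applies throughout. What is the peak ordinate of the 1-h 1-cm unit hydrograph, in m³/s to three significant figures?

Direct runoff: 0.0, 10.1, 31.7, 73.4, 41.7, 23.7, 0.0 m³/s; ΣQ_DR = 180.6 m³/s, peak = 73.4 m³/s.
Runoff depth d = ΣQ_DR·Δt / A = 180.6 × 3600 / (36.1 km²) = 18.01 mm.
The 1-cm UH is the DRH scaled by (10 mm)/d, so U_p = 73.4 × 10/18.01 = 40.8 m³/s.

U_p ≈ 40.8 m³/s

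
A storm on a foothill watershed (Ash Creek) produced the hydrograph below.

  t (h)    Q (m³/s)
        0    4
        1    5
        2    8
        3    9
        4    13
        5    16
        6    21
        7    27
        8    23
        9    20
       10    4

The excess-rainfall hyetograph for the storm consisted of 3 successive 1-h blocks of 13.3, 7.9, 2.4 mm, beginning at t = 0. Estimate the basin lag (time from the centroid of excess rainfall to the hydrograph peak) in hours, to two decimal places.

Centroid of excess rainfall: t_c = Σ P_i·t̄_i / ΣP_i = 1.0381 h (block centres at 0.5, 1.5, 2.5 h).
Hydrograph peak occurs at t = 7 h, so basin lag t_L = 7 − 1.0381 = 5.96 h.

t_L ≈ 5.96 h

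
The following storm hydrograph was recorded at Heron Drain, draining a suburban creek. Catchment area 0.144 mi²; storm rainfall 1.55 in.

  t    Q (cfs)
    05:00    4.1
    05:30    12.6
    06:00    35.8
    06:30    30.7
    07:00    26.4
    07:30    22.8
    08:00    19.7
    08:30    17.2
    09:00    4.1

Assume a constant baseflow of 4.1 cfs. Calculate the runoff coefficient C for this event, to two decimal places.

ΣQ_DR = 136.5 cfs; V = ΣQ_DR·Δt = 2.457 × 10^5 ft³.
Runoff depth d = V / A = 0.7344 in.
C = d / P = 0.7344 / 1.55 = 0.47.

C ≈ 0.47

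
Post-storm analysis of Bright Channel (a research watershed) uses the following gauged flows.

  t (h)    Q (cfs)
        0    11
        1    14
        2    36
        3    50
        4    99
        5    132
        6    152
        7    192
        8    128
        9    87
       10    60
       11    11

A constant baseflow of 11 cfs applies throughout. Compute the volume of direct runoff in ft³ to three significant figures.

V ≈ 3.02 × 10^6 ft³

Direct-runoff ordinates (Q − Q_b): 0.0, 3.0, 25.0, 39.0, 88.0, 121.0, 141.0, 181.0, 117.0, 76.0, 49.0, 0.0 cfs.
ΣQ_DR = 840.0 cfs.
With Δt = 1 h = 3600 s, V = ΣQ_DR · Δt = 840.0 × 3600 = 3.02 × 10^6 ft³.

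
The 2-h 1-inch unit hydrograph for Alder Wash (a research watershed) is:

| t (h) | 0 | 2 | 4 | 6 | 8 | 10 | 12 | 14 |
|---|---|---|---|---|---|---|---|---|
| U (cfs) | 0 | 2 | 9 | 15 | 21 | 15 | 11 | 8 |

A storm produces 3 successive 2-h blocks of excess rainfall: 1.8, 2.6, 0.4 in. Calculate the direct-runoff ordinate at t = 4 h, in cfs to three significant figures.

By discrete convolution, Q_j = Σ (P_i / 1 in) · U_{j−i}.
At t = 4 h (j=2): Q = (1.8/1)·9 + (2.6/1)·2 + (0.4/1)·0 = 21.4 cfs.

Q ≈ 21.4 cfs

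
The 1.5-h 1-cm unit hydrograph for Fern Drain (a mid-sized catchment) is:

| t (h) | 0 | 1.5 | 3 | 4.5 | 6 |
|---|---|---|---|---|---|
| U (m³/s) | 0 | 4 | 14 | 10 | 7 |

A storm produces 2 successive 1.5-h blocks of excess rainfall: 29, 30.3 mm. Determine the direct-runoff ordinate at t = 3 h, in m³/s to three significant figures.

Q ≈ 52.7 m³/s

By discrete convolution, Q_j = Σ (P_i / 10 mm) · U_{j−i}.
At t = 3 h (j=2): Q = (29/10)·14 + (30.3/10)·4 = 52.7 m³/s.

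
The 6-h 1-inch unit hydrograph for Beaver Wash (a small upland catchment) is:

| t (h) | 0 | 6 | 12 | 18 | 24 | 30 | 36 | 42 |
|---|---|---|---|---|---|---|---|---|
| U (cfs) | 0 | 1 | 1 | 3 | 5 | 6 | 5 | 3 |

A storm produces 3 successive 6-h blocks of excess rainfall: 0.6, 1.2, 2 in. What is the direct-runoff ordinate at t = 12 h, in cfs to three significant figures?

By discrete convolution, Q_j = Σ (P_i / 1 in) · U_{j−i}.
At t = 12 h (j=2): Q = (0.6/1)·1 + (1.2/1)·1 + (2/1)·0 = 1.80 cfs.

Q ≈ 1.80 cfs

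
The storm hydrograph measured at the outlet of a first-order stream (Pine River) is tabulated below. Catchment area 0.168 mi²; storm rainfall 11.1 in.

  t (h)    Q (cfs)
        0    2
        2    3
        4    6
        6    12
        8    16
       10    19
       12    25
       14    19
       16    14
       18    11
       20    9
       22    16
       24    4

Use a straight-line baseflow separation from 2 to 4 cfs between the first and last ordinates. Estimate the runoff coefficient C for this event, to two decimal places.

C ≈ 0.19

ΣQ_DR = 117.0 cfs; V = ΣQ_DR·Δt = 8.424 × 10^5 ft³.
Runoff depth d = V / A = 2.158 in.
C = d / P = 2.158 / 11.1 = 0.19.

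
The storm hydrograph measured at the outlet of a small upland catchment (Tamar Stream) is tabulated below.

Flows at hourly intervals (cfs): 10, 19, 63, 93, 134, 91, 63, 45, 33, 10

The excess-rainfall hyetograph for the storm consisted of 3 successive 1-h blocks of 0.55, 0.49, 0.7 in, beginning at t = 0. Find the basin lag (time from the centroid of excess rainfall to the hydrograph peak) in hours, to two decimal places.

t_L ≈ 2.41 h

Centroid of excess rainfall: t_c = Σ P_i·t̄_i / ΣP_i = 1.5862 h (block centres at 0.5, 1.5, 2.5 h).
Hydrograph peak occurs at t = 4 h, so basin lag t_L = 4 − 1.5862 = 2.41 h.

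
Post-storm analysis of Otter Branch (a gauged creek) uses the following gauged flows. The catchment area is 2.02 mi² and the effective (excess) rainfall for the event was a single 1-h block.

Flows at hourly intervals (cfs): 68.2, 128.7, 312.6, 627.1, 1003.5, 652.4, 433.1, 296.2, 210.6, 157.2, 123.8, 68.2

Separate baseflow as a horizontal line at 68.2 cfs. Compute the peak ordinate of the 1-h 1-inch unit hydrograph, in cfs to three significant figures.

U_p ≈ 374 cfs

Direct runoff: 0.0, 60.5, 244.4, 558.9, 935.3, 584.2, 364.9, 228.0, 142.4, 89.0, 55.6, 0.0 cfs; ΣQ_DR = 3263 cfs, peak = 935.3 cfs.
Runoff depth d = ΣQ_DR·Δt / A = 3263 × 3600 / (2.02 mi²) = 2.503 in.
The 1-inch UH is the DRH scaled by (1 in)/d, so U_p = 935.3 × 1/2.503 = 374 cfs.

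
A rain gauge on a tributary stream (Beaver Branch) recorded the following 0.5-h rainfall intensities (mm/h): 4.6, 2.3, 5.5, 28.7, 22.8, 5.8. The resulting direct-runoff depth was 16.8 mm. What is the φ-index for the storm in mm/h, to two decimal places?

φ ≈ 8.95 mm/h

Only the 2 blocks with intensity above φ contribute runoff: 28.7, 22.8 mm/h.
Σ(I−φ)·Δt = d  ⇒  (28.7+22.8 − 2φ)·0.5 = 16.8
φ = (51.50 − 16.8/0.5) / 2 = 8.95 mm/h.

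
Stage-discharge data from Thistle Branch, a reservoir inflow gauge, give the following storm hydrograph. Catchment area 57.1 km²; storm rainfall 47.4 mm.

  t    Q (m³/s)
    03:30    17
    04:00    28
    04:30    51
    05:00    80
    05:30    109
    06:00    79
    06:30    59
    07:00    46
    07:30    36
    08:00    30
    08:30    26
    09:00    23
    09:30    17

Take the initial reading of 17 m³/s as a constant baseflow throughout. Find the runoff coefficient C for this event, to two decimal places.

ΣQ_DR = 380.0 m³/s; V = ΣQ_DR·Δt = 6.840 × 10^5 m³.
Runoff depth d = V / A = 11.98 mm.
C = d / P = 11.98 / 47.4 = 0.25.

C ≈ 0.25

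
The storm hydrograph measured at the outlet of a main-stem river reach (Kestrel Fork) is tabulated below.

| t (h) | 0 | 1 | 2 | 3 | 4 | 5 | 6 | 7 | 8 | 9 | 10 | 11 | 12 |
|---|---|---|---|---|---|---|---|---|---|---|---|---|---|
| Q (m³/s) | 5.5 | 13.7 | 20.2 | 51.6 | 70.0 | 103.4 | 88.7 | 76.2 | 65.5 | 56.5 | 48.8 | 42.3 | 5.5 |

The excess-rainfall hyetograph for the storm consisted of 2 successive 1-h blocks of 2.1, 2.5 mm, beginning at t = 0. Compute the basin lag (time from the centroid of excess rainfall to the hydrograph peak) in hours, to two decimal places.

t_L ≈ 3.96 h

Centroid of excess rainfall: t_c = Σ P_i·t̄_i / ΣP_i = 1.0435 h (block centres at 0.5, 1.5 h).
Hydrograph peak occurs at t = 5 h, so basin lag t_L = 5 − 1.0435 = 3.96 h.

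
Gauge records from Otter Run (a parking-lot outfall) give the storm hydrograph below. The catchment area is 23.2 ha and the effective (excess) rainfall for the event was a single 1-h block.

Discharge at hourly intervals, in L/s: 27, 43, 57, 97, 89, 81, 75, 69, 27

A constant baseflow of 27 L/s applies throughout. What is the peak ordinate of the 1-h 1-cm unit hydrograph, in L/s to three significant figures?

Direct runoff: 0.0, 16.0, 30.0, 70.0, 62.0, 54.0, 48.0, 42.0, 0.0 L/s; ΣQ_DR = 322.0 L/s, peak = 70.0 L/s.
Runoff depth d = ΣQ_DR·Δt / A = 322.0 × 3600 / (23.2 ha) = 4.997 mm.
The 1-cm UH is the DRH scaled by (10 mm)/d, so U_p = 70.0 × 10/4.997 = 140 L/s.

U_p ≈ 140 L/s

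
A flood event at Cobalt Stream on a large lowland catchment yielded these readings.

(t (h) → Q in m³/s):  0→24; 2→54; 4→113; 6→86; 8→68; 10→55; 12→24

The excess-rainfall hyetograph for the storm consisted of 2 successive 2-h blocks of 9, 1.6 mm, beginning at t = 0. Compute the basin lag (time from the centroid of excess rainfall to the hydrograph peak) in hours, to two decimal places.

Centroid of excess rainfall: t_c = Σ P_i·t̄_i / ΣP_i = 1.3019 h (block centres at 1, 3 h).
Hydrograph peak occurs at t = 4 h, so basin lag t_L = 4 − 1.3019 = 2.70 h.

t_L ≈ 2.70 h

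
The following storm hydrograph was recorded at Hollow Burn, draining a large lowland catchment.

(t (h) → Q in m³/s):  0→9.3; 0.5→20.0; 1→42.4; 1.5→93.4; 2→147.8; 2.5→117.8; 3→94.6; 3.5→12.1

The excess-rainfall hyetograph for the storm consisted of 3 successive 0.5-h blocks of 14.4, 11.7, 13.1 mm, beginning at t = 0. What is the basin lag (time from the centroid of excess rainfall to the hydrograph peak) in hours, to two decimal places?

Centroid of excess rainfall: t_c = Σ P_i·t̄_i / ΣP_i = 0.7334 h (block centres at 0.25, 0.75, 1.25 h).
Hydrograph peak occurs at t = 2 h, so basin lag t_L = 2 − 0.7334 = 1.27 h.

t_L ≈ 1.27 h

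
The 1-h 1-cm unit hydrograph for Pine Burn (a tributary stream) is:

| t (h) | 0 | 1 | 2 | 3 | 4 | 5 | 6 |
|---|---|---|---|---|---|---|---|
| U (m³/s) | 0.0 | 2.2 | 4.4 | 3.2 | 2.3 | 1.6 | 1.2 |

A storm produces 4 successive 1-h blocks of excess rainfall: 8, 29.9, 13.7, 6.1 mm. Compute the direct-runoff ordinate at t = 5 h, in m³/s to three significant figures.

Q ≈ 15.2 m³/s

By discrete convolution, Q_j = Σ (P_i / 10 mm) · U_{j−i}.
At t = 5 h (j=5): Q = (8/10)·1.6 + (29.9/10)·2.3 + (13.7/10)·3.2 + (6.1/10)·4.4 = 15.2 m³/s.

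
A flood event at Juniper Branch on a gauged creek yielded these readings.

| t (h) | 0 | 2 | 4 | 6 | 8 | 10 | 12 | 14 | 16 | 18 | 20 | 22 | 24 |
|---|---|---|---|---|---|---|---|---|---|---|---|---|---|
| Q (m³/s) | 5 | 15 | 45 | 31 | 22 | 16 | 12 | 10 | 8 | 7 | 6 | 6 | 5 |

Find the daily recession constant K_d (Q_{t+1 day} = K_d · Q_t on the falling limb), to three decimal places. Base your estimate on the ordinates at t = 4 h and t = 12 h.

Between t = 4 h and t = 12 h the flow falls from 45 to 12 m³/s over 4×2 h = 8 h.
Per-interval ratio K = (12/45)^(1/4) = 0.7186; K_d = K^(24/2) = 0.019.

K_d ≈ 0.019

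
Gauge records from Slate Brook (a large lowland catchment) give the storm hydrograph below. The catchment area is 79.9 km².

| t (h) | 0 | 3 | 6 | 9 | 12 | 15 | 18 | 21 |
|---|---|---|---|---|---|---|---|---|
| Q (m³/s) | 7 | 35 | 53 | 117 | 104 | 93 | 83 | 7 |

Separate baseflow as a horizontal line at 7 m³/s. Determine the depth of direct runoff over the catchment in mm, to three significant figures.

d ≈ 59.9 mm

Direct runoff: 0.0, 28.0, 46.0, 110.0, 97.0, 86.0, 76.0, 0.0 m³/s; ΣQ_DR = 443.0 m³/s.
V = ΣQ_DR · Δt = 443.0 × 10800 s = 4.784 × 10^6 m³.
Over A = 79.9 km², depth = V / A = 59.9 mm.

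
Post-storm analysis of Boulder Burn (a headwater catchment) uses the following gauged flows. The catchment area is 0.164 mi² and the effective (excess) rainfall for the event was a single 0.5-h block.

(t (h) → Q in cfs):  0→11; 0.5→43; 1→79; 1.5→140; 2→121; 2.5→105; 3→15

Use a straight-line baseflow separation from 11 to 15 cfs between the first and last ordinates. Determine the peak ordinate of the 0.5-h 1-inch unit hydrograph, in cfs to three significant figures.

Direct runoff: 0.00, 31.33, 66.67, 127.00, 107.33, 90.67, 0.00 cfs; ΣQ_DR = 423.0 cfs, peak = 127.00 cfs.
Runoff depth d = ΣQ_DR·Δt / A = 423.0 × 1800 / (0.164 mi²) = 1.998 in.
The 1-inch UH is the DRH scaled by (1 in)/d, so U_p = 127.00 × 1/1.998 = 63.6 cfs.

U_p ≈ 63.6 cfs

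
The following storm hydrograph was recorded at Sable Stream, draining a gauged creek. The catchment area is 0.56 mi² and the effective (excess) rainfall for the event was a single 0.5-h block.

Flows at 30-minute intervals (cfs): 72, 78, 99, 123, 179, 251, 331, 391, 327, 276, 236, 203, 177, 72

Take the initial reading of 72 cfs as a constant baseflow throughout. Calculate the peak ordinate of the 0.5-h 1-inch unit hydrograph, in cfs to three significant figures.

Direct runoff: 0.0, 6.0, 27.0, 51.0, 107.0, 179.0, 259.0, 319.0, 255.0, 204.0, 164.0, 131.0, 105.0, 0.0 cfs; ΣQ_DR = 1807 cfs, peak = 319.0 cfs.
Runoff depth d = ΣQ_DR·Δt / A = 1807 × 1800 / (0.56 mi²) = 2.500 in.
The 1-inch UH is the DRH scaled by (1 in)/d, so U_p = 319.0 × 1/2.500 = 128 cfs.

U_p ≈ 128 cfs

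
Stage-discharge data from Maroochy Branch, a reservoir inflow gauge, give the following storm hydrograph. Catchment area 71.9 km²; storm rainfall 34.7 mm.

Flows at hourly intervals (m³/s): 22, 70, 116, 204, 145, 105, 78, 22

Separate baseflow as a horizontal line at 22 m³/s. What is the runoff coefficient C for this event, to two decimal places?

C ≈ 0.85

ΣQ_DR = 586.0 m³/s; V = ΣQ_DR·Δt = 2.110 × 10^6 m³.
Runoff depth d = V / A = 29.34 mm.
C = d / P = 29.34 / 34.7 = 0.85.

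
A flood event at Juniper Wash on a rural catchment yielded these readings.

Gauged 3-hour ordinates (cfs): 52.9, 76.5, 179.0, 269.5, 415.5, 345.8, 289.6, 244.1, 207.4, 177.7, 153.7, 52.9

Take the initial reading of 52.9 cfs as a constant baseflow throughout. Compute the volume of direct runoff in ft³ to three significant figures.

Direct-runoff ordinates (Q − Q_b): 0.0, 23.6, 126.1, 216.6, 362.6, 292.9, 236.7, 191.2, 154.5, 124.8, 100.8, 0.0 cfs.
ΣQ_DR = 1830 cfs.
With Δt = 3 h = 10800 s, V = ΣQ_DR · Δt = 1830 × 10800 = 1.98 × 10^7 ft³.

V ≈ 1.98 × 10^7 ft³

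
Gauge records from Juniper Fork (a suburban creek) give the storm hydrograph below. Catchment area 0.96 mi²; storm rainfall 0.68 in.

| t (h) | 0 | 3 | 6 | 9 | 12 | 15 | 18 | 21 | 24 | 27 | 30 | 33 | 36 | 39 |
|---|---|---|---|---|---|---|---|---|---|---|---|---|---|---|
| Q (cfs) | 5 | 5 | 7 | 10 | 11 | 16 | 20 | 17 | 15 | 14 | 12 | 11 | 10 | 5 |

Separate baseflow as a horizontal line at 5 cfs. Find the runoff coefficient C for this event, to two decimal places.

C ≈ 0.63

ΣQ_DR = 88.00 cfs; V = ΣQ_DR·Δt = 9.504 × 10^5 ft³.
Runoff depth d = V / A = 0.4261 in.
C = d / P = 0.4261 / 0.68 = 0.63.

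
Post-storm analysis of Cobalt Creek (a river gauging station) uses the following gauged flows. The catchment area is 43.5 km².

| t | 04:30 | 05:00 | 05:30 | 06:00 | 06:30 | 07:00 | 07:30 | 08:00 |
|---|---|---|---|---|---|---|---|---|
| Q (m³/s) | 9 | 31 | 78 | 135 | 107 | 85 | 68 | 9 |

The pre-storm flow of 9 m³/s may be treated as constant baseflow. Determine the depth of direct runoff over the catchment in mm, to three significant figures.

d ≈ 18.6 mm

Direct runoff: 0.0, 22.0, 69.0, 126.0, 98.0, 76.0, 59.0, 0.0 m³/s; ΣQ_DR = 450.0 m³/s.
V = ΣQ_DR · Δt = 450.0 × 1800 s = 8.100 × 10^5 m³.
Over A = 43.5 km², depth = V / A = 18.6 mm.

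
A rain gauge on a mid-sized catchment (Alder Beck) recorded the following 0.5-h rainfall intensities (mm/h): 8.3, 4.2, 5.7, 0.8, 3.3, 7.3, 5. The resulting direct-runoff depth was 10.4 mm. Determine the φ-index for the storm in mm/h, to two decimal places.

Only the 6 blocks with intensity above φ contribute runoff: 8.3, 4.2, 5.7, 3.3, 7.3, 5 mm/h.
Σ(I−φ)·Δt = d  ⇒  (8.3+4.2+5.7+3.3+7.3+5 − 6φ)·0.5 = 10.4
φ = (33.80 − 10.4/0.5) / 6 = 2.17 mm/h.

φ ≈ 2.17 mm/h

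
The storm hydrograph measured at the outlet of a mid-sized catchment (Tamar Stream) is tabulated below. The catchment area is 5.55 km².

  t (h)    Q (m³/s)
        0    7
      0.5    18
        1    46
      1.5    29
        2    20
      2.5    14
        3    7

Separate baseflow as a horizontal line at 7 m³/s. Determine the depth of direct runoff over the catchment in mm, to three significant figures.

Direct runoff: 0.0, 11.0, 39.0, 22.0, 13.0, 7.0, 0.0 m³/s; ΣQ_DR = 92.00 m³/s.
V = ΣQ_DR · Δt = 92.00 × 1800 s = 1.656 × 10^5 m³.
Over A = 5.55 km², depth = V / A = 29.8 mm.

d ≈ 29.8 mm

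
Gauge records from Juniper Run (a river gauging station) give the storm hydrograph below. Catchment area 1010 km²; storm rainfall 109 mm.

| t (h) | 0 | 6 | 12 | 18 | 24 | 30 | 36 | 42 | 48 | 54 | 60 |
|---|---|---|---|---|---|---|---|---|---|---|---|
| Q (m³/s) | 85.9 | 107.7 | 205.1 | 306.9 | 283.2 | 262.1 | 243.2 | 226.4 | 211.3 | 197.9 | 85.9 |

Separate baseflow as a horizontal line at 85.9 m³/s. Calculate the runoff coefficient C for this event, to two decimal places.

C ≈ 0.25

ΣQ_DR = 1271 m³/s; V = ΣQ_DR·Δt = 2.745 × 10^7 m³.
Runoff depth d = V / A = 27.18 mm.
C = d / P = 27.18 / 109 = 0.25.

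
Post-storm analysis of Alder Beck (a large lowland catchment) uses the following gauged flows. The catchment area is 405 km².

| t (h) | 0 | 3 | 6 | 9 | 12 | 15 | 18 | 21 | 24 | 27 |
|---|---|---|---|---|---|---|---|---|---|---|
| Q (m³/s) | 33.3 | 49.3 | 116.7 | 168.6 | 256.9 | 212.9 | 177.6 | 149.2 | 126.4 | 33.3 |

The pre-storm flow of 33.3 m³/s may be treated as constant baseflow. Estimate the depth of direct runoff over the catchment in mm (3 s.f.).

d ≈ 26.4 mm

Direct runoff: 0.0, 16.0, 83.4, 135.3, 223.6, 179.6, 144.3, 115.9, 93.1, 0.0 m³/s; ΣQ_DR = 991.2 m³/s.
V = ΣQ_DR · Δt = 991.2 × 10800 s = 1.070 × 10^7 m³.
Over A = 405 km², depth = V / A = 26.4 mm.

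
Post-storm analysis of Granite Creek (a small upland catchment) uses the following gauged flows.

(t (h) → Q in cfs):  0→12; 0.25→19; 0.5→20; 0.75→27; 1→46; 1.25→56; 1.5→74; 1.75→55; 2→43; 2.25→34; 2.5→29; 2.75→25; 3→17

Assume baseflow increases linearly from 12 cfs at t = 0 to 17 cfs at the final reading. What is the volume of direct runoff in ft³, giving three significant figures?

V ≈ 2.42 × 10^5 ft³

Direct-runoff ordinates (Q − Q_b): 0.00, 6.58, 7.17, 13.75, 32.33, 41.92, 59.50, 40.08, 27.67, 18.25, 12.83, 8.42, 0.00 cfs.
ΣQ_DR = 268.5 cfs.
With Δt = 0.25 h = 900 s, V = ΣQ_DR · Δt = 268.5 × 900 = 2.42 × 10^5 ft³.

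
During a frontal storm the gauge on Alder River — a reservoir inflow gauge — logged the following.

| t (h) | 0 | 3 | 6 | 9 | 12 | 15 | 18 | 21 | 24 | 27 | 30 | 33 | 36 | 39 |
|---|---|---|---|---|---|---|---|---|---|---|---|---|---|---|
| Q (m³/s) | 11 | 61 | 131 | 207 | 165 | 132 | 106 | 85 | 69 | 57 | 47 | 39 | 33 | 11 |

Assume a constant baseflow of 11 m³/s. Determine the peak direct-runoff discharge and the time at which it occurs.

Q_p = 196.0 m³/s at t = 9 h

Subtracting baseflow gives direct-runoff ordinates: 0.0, 50.0, 120.0, 196.0, 154.0, 121.0, 95.0, 74.0, 58.0, 46.0, 36.0, 28.0, 22.0, 0.0 m³/s.
The maximum is 196.0 m³/s, occurring at the reading for t = 9 h.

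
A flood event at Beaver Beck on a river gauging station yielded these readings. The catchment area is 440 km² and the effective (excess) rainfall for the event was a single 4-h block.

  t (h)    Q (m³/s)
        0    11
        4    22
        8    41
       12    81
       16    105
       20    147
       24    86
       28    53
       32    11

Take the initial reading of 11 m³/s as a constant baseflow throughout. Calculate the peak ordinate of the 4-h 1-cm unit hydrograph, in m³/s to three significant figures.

U_p ≈ 90.7 m³/s

Direct runoff: 0.0, 11.0, 30.0, 70.0, 94.0, 136.0, 75.0, 42.0, 0.0 m³/s; ΣQ_DR = 458.0 m³/s, peak = 136.0 m³/s.
Runoff depth d = ΣQ_DR·Δt / A = 458.0 × 14400 / (440 km²) = 14.99 mm.
The 1-cm UH is the DRH scaled by (10 mm)/d, so U_p = 136.0 × 10/14.99 = 90.7 m³/s.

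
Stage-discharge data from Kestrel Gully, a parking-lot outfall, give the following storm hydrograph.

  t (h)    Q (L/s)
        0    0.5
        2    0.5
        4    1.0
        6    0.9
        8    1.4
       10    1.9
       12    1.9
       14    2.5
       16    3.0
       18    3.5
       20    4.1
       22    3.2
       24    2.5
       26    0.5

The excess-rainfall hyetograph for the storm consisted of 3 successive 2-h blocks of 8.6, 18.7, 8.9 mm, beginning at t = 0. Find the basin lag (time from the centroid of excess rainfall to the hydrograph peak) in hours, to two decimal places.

t_L ≈ 16.98 h

Centroid of excess rainfall: t_c = Σ P_i·t̄_i / ΣP_i = 3.0166 h (block centres at 1, 3, 5 h).
Hydrograph peak occurs at t = 20 h, so basin lag t_L = 20 − 3.0166 = 16.98 h.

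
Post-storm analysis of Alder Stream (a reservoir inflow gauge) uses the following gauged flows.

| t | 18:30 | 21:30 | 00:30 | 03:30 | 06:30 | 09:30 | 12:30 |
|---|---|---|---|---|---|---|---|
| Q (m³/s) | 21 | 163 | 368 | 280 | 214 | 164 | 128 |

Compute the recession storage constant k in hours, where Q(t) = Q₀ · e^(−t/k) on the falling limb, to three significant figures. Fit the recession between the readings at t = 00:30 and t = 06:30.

k ≈ 11.1 h

On the falling limb, Q drops from 368 to 214 m³/s between t = 00:30 and t = 06:30 (Δt = 6 h).
k = −Δt / ln(Q₂/Q₁) = −6 / ln(214/368) = 11.1 h.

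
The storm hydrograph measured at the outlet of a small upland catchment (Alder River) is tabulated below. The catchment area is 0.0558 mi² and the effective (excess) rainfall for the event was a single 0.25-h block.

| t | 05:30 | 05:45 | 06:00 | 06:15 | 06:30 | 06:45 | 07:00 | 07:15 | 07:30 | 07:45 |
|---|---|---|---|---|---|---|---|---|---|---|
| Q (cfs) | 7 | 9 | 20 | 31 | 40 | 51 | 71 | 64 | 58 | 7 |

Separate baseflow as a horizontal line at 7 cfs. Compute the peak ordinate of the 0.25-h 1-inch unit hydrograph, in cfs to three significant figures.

U_p ≈ 32.0 cfs

Direct runoff: 0.0, 2.0, 13.0, 24.0, 33.0, 44.0, 64.0, 57.0, 51.0, 0.0 cfs; ΣQ_DR = 288.0 cfs, peak = 64.0 cfs.
Runoff depth d = ΣQ_DR·Δt / A = 288.0 × 900 / (0.0558 mi²) = 1.999 in.
The 1-inch UH is the DRH scaled by (1 in)/d, so U_p = 64.0 × 1/1.999 = 32.0 cfs.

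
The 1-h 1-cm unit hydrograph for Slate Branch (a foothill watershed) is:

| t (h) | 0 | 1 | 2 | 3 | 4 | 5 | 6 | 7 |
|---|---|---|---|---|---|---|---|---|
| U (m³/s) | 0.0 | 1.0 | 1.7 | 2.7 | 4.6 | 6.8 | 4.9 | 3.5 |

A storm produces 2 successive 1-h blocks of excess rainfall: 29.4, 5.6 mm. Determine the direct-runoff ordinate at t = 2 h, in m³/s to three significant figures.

By discrete convolution, Q_j = Σ (P_i / 10 mm) · U_{j−i}.
At t = 2 h (j=2): Q = (29.4/10)·1.7 + (5.6/10)·1.0 = 5.56 m³/s.

Q ≈ 5.56 m³/s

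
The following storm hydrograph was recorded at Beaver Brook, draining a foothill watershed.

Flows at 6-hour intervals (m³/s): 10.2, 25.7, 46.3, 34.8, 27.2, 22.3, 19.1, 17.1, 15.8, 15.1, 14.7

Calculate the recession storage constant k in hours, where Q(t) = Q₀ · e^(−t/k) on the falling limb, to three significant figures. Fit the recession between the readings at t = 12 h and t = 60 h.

On the falling limb, Q drops from 46.3 to 14.7 m³/s between t = 12 h and t = 60 h (Δt = 48 h).
k = −Δt / ln(Q₂/Q₁) = −48 / ln(14.7/46.3) = 41.8 h.

k ≈ 41.8 h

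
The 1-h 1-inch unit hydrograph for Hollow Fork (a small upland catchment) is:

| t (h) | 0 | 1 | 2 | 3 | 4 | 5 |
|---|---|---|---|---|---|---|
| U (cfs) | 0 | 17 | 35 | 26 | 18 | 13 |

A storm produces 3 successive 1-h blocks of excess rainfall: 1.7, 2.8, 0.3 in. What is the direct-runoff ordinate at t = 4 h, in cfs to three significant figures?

Q ≈ 114 cfs

By discrete convolution, Q_j = Σ (P_i / 1 in) · U_{j−i}.
At t = 4 h (j=4): Q = (1.7/1)·18 + (2.8/1)·26 + (0.3/1)·35 = 114 cfs.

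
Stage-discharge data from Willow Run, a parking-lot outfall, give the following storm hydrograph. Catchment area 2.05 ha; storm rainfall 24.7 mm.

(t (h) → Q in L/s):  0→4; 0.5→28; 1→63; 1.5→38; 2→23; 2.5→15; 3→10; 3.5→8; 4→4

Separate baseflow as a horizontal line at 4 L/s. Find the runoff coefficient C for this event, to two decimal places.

ΣQ_DR = 157.0 L/s; V = ΣQ_DR·Δt = 2.826 × 10^5 L.
Runoff depth d = V / A = 13.79 mm.
C = d / P = 13.79 / 24.7 = 0.56.

C ≈ 0.56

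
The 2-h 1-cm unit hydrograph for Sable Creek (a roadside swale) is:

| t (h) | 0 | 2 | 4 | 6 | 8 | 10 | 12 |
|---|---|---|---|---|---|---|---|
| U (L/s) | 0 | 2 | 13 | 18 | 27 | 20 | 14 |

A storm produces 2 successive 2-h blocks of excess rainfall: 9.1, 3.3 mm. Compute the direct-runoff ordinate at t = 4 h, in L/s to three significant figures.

By discrete convolution, Q_j = Σ (P_i / 10 mm) · U_{j−i}.
At t = 4 h (j=2): Q = (9.1/10)·13 + (3.3/10)·2 = 12.5 L/s.

Q ≈ 12.5 L/s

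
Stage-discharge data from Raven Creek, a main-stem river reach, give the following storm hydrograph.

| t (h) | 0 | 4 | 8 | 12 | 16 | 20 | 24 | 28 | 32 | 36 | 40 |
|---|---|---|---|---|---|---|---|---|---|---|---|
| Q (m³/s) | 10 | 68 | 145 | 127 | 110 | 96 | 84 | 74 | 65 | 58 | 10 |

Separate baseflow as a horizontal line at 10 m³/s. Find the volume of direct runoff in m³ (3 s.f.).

Direct-runoff ordinates (Q − Q_b): 0.0, 58.0, 135.0, 117.0, 100.0, 86.0, 74.0, 64.0, 55.0, 48.0, 0.0 m³/s.
ΣQ_DR = 737.0 m³/s.
With Δt = 4 h = 14400 s, V = ΣQ_DR · Δt = 737.0 × 14400 = 1.06 × 10^7 m³.

V ≈ 1.06 × 10^7 m³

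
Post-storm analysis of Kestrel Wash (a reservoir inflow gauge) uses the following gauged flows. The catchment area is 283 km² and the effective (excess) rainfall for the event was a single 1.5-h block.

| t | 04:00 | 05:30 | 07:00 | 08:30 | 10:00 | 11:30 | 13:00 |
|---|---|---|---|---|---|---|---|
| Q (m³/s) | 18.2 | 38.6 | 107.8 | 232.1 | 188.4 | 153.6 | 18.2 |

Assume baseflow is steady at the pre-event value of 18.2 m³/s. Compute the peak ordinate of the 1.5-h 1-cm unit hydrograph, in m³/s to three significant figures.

U_p ≈ 178 m³/s

Direct runoff: 0.0, 20.4, 89.6, 213.9, 170.2, 135.4, 0.0 m³/s; ΣQ_DR = 629.5 m³/s, peak = 213.9 m³/s.
Runoff depth d = ΣQ_DR·Δt / A = 629.5 × 5400 / (283 km²) = 12.01 mm.
The 1-cm UH is the DRH scaled by (10 mm)/d, so U_p = 213.9 × 10/12.01 = 178 m³/s.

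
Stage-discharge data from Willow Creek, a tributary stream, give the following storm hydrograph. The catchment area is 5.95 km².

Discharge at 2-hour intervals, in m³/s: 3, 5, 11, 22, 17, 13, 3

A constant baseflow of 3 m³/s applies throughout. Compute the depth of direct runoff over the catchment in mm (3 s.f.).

d ≈ 64.1 mm

Direct runoff: 0.0, 2.0, 8.0, 19.0, 14.0, 10.0, 0.0 m³/s; ΣQ_DR = 53.00 m³/s.
V = ΣQ_DR · Δt = 53.00 × 7200 s = 3.816 × 10^5 m³.
Over A = 5.95 km², depth = V / A = 64.1 mm.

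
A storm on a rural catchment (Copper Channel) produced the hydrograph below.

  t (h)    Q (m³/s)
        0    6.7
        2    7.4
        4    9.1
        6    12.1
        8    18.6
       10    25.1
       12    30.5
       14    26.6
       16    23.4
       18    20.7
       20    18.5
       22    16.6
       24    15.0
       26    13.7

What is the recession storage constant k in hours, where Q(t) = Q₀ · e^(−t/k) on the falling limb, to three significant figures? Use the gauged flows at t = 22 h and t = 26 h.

On the falling limb, Q drops from 16.6 to 13.7 m³/s between t = 22 h and t = 26 h (Δt = 4 h).
k = −Δt / ln(Q₂/Q₁) = −4 / ln(13.7/16.6) = 20.8 h.

k ≈ 20.8 h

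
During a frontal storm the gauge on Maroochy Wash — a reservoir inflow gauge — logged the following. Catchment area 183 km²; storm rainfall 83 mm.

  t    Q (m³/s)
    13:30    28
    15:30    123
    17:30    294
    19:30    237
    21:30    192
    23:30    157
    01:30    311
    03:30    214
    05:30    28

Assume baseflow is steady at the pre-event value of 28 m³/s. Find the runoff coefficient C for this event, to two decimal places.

ΣQ_DR = 1332 m³/s; V = ΣQ_DR·Δt = 9.590 × 10^6 m³.
Runoff depth d = V / A = 52.41 mm.
C = d / P = 52.41 / 83 = 0.63.

C ≈ 0.63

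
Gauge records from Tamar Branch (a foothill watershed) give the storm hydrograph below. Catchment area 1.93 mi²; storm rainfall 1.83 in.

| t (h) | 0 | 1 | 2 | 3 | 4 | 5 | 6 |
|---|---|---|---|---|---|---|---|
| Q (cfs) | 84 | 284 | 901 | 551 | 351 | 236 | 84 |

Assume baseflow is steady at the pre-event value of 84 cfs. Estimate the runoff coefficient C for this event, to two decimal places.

ΣQ_DR = 1903 cfs; V = ΣQ_DR·Δt = 6.851 × 10^6 ft³.
Runoff depth d = V / A = 1.528 in.
C = d / P = 1.528 / 1.83 = 0.83.

C ≈ 0.83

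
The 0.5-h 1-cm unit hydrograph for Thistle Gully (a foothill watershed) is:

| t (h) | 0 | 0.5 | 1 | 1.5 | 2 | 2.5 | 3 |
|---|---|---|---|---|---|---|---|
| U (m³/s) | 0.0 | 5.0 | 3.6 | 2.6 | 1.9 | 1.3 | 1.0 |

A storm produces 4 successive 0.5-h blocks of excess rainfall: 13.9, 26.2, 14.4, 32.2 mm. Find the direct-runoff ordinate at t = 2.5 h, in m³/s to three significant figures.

By discrete convolution, Q_j = Σ (P_i / 10 mm) · U_{j−i}.
At t = 2.5 h (j=5): Q = (13.9/10)·1.3 + (26.2/10)·1.9 + (14.4/10)·2.6 + (32.2/10)·3.6 = 22.1 m³/s.

Q ≈ 22.1 m³/s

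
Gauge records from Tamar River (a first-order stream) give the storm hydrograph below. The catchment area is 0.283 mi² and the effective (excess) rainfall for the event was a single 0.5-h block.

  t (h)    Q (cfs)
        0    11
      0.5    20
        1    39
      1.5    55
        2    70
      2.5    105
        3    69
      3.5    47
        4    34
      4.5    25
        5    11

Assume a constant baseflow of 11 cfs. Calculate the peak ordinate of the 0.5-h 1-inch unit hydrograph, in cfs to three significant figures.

U_p ≈ 94.1 cfs

Direct runoff: 0.0, 9.0, 28.0, 44.0, 59.0, 94.0, 58.0, 36.0, 23.0, 14.0, 0.0 cfs; ΣQ_DR = 365.0 cfs, peak = 94.0 cfs.
Runoff depth d = ΣQ_DR·Δt / A = 365.0 × 1800 / (0.283 mi²) = 0.9993 in.
The 1-inch UH is the DRH scaled by (1 in)/d, so U_p = 94.0 × 1/0.9993 = 94.1 cfs.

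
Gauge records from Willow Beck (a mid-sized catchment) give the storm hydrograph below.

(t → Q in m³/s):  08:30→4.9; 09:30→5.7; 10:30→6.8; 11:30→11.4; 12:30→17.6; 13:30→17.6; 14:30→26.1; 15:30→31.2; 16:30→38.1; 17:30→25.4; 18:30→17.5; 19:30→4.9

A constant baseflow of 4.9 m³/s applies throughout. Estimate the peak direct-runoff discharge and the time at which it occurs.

Q_p = 33.2 m³/s at t = 16:30

Subtracting baseflow gives direct-runoff ordinates: 0.0, 0.8, 1.9, 6.5, 12.7, 12.7, 21.2, 26.3, 33.2, 20.5, 12.6, 0.0 m³/s.
The maximum is 33.2 m³/s, occurring at the reading for t = 16:30.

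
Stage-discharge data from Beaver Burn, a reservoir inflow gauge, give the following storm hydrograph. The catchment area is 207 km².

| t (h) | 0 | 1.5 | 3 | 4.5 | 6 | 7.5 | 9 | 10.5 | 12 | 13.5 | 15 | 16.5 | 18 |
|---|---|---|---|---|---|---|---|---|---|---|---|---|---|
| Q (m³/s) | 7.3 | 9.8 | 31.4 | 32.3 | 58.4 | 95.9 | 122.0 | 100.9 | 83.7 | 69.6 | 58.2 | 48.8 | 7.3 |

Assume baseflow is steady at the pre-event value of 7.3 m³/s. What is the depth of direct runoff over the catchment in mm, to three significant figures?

Direct runoff: 0.0, 2.5, 24.1, 25.0, 51.1, 88.6, 114.7, 93.6, 76.4, 62.3, 50.9, 41.5, 0.0 m³/s; ΣQ_DR = 630.7 m³/s.
V = ΣQ_DR · Δt = 630.7 × 5400 s = 3.406 × 10^6 m³.
Over A = 207 km², depth = V / A = 16.5 mm.

d ≈ 16.5 mm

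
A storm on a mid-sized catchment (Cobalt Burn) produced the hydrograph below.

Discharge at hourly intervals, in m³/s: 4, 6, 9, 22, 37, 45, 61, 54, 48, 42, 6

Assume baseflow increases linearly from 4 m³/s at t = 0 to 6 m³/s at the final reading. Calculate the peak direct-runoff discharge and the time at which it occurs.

Q_p = 55.80 m³/s at t = 6 h

Subtracting baseflow gives direct-runoff ordinates: 0.00, 1.80, 4.60, 17.40, 32.20, 40.00, 55.80, 48.60, 42.40, 36.20, 0.00 m³/s.
The maximum is 55.80 m³/s, occurring at the reading for t = 6 h.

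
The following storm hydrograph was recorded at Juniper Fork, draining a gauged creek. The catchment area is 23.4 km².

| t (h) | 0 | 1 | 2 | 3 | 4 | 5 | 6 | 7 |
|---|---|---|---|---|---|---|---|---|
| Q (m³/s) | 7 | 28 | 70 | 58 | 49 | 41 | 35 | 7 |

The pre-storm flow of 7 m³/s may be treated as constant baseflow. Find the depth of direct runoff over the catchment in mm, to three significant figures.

d ≈ 36.8 mm

Direct runoff: 0.0, 21.0, 63.0, 51.0, 42.0, 34.0, 28.0, 0.0 m³/s; ΣQ_DR = 239.0 m³/s.
V = ΣQ_DR · Δt = 239.0 × 3600 s = 8.604 × 10^5 m³.
Over A = 23.4 km², depth = V / A = 36.8 mm.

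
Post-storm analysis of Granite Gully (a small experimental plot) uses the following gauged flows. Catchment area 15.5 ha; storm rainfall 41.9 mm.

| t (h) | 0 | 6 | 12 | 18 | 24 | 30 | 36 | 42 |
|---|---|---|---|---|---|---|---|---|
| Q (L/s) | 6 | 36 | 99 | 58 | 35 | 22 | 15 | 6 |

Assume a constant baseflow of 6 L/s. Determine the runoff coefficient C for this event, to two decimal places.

C ≈ 0.76

ΣQ_DR = 229.0 L/s; V = ΣQ_DR·Δt = 4.946 × 10^6 L.
Runoff depth d = V / A = 31.91 mm.
C = d / P = 31.91 / 41.9 = 0.76.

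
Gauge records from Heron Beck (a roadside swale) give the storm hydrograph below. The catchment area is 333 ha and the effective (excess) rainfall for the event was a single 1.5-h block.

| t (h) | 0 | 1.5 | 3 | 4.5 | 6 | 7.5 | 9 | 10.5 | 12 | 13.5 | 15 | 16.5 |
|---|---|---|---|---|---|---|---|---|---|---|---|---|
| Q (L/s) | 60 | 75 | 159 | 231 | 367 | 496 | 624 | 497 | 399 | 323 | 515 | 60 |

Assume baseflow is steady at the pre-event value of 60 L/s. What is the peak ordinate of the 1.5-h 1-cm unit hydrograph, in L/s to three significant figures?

Direct runoff: 0.0, 15.0, 99.0, 171.0, 307.0, 436.0, 564.0, 437.0, 339.0, 263.0, 455.0, 0.0 L/s; ΣQ_DR = 3086 L/s, peak = 564.0 L/s.
Runoff depth d = ΣQ_DR·Δt / A = 3086 × 5400 / (333 ha) = 5.004 mm.
The 1-cm UH is the DRH scaled by (10 mm)/d, so U_p = 564.0 × 10/5.004 = 1130 L/s.

U_p ≈ 1130 L/s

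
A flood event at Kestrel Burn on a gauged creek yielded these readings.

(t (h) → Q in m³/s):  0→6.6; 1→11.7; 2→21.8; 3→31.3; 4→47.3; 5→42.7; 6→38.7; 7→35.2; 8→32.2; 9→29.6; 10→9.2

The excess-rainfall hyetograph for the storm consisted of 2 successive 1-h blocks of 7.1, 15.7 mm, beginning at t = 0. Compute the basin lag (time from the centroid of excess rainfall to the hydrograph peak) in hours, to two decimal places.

t_L ≈ 2.81 h

Centroid of excess rainfall: t_c = Σ P_i·t̄_i / ΣP_i = 1.1886 h (block centres at 0.5, 1.5 h).
Hydrograph peak occurs at t = 4 h, so basin lag t_L = 4 − 1.1886 = 2.81 h.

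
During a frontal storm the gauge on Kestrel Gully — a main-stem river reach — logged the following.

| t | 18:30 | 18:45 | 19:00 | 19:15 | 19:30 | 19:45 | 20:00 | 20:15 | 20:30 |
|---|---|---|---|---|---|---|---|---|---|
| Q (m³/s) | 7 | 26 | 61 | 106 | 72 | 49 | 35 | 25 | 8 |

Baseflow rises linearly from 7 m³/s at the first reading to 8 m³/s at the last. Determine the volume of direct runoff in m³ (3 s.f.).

Direct-runoff ordinates (Q − Q_b): 0.00, 18.88, 53.75, 98.62, 64.50, 41.38, 27.25, 17.12, 0.00 m³/s.
ΣQ_DR = 321.5 m³/s.
With Δt = 0.25 h = 900 s, V = ΣQ_DR · Δt = 321.5 × 900 = 2.89 × 10^5 m³.

V ≈ 2.89 × 10^5 m³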